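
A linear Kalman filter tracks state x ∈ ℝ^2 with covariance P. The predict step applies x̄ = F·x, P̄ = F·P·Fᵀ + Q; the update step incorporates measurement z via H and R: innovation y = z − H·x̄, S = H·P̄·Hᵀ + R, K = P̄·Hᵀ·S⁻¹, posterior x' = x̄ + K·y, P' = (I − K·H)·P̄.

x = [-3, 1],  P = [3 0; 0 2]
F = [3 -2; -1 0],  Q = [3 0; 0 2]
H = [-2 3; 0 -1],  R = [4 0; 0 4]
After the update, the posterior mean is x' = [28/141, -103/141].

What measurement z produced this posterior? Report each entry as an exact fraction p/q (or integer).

x̄ = F·x = [-11, 3]
P̄ = F·P·Fᵀ + Q = [38 -9; -9 5]
S = H·P̄·Hᵀ + R = [309 -33; -33 9]
K = P̄·Hᵀ·S⁻¹ = [-35/94 -103/282; 11/141 -38/141]
x' − x̄ = [1579/141, -526/141] = K·y
y = (KᵀK)⁻¹·Kᵀ·(x' − x̄) = [-34, 4]
z = y + H·x̄ = [-34, 4] + [31, -3] = [-3, 1]

z = [-3, 1]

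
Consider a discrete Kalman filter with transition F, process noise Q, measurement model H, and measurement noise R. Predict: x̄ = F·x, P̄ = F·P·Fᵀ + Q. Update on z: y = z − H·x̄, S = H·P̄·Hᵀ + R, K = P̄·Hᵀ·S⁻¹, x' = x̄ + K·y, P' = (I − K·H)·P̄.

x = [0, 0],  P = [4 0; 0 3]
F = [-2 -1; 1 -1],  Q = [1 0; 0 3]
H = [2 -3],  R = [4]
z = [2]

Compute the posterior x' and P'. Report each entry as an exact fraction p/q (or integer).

x' = [55/117, -40/117]
P' = [1655/234 515/117; 515/117 370/117]

x̄ = F·x = [0, 0]
P̄ = F·P·Fᵀ + Q = [20 -5; -5 10]
y = z − H·x̄ = [2]
S = H·P̄·Hᵀ + R = [234]
K = P̄·Hᵀ·S⁻¹ = [55/234; -20/117]
x' = x̄ + K·y = [55/117, -40/117]
P' = (I − K·H)·P̄ = [1655/234 515/117; 515/117 370/117]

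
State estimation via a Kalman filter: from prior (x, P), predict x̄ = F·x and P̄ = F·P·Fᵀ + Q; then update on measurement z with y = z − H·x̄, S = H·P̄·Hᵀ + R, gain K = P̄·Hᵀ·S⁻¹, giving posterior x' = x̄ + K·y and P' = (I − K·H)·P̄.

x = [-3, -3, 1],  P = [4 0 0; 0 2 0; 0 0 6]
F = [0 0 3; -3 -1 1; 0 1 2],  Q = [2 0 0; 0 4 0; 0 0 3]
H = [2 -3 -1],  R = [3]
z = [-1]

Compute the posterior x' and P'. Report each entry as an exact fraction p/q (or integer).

x' = [923/194, 693/194, 15/388]
P' = [5311/97 2395/97 6841/194; 2395/97 1175/97 2707/194; 6841/194 2707/194 11083/388]

x̄ = F·x = [3, 13, -1]
P̄ = F·P·Fᵀ + Q = [56 18 36; 18 48 10; 36 10 29]
y = z − H·x̄ = [31]
S = H·P̄·Hᵀ + R = [388]
K = P̄·Hᵀ·S⁻¹ = [11/194; -59/194; 13/388]
x' = x̄ + K·y = [923/194, 693/194, 15/388]
P' = (I − K·H)·P̄ = [5311/97 2395/97 6841/194; 2395/97 1175/97 2707/194; 6841/194 2707/194 11083/388]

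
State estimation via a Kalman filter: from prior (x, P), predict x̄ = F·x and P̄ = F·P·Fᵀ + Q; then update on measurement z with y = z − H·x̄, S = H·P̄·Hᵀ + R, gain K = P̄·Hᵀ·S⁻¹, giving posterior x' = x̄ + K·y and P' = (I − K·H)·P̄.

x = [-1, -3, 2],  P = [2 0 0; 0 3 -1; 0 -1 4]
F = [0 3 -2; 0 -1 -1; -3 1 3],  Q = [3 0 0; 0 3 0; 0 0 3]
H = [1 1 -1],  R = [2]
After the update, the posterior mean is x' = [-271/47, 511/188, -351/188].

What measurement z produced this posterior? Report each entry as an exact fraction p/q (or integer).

z = [-1]

x̄ = F·x = [-13, 1, 6]
P̄ = F·P·Fᵀ + Q = [58 0 -22; 0 8 -11; -22 -11 54]
S = H·P̄·Hᵀ + R = [188]
K = P̄·Hᵀ·S⁻¹ = [20/47; 19/188; -87/188]
x' − x̄ = [340/47, 323/188, -1479/188] = K·y
y = (KᵀK)⁻¹·Kᵀ·(x' − x̄) = [17]
z = y + H·x̄ = [17] + [-18] = [-1]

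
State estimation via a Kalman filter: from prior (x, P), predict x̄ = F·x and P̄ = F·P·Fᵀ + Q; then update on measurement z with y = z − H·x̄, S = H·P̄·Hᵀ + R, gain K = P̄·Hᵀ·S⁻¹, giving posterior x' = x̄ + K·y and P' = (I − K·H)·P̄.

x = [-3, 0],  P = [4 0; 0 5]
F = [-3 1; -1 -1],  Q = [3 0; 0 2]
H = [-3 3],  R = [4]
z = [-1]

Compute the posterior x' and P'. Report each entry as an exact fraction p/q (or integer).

x̄ = F·x = [9, 3]
P̄ = F·P·Fᵀ + Q = [44 7; 7 11]
y = z − H·x̄ = [17]
S = H·P̄·Hᵀ + R = [373]
K = P̄·Hᵀ·S⁻¹ = [-111/373; 12/373]
x' = x̄ + K·y = [1470/373, 1323/373]
P' = (I − K·H)·P̄ = [4091/373 3943/373; 3943/373 3959/373]

x' = [1470/373, 1323/373]
P' = [4091/373 3943/373; 3943/373 3959/373]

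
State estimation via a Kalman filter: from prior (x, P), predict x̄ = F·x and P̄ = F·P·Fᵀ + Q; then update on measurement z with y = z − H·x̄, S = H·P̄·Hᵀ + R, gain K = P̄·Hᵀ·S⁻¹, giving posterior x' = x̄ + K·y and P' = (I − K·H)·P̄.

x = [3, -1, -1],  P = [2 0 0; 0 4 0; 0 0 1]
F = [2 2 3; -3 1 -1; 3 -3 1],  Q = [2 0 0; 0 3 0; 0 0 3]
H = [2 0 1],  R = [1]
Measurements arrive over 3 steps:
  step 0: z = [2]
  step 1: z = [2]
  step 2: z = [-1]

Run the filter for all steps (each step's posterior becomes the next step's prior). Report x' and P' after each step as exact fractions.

step 0: x̄ = F·x = [1, -9, 11]
step 0: P̄ = F·P·Fᵀ + Q = [35 -7 -9; -7 26 -31; -9 -31 58]
step 0: y = z − H·x̄ = [-11]
step 0: S = H·P̄·Hᵀ + R = [163]
step 0: K = P̄·Hᵀ·S⁻¹ = [61/163; -45/163; 40/163]
step 0: x' = x̄ + K·y = [-508/163, -972/163, 1353/163]
step 0: P' = (I − K·H)·P̄ = [1984/163 1604/163 -3907/163; 1604/163 2213/163 -3253/163; -3907/163 -3253/163 7854/163]
step 1: x̄ = F·x = [1099/163, -801/163, 2745/163]
step 1: P̄ = F·P·Fᵀ + Q = [14712/163 2268/163 1982/163; 2268/163 1852/163 -2671/163; 1982/163 -2671/163 13320/163]
step 1: y = z − H·x̄ = [-4617/163]
step 1: S = H·P̄·Hᵀ + R = [80259/163]
step 1: K = P̄·Hᵀ·S⁻¹ = [31406/80259; 1865/80259; 17284/80259]
step 1: x' = x̄ + K·y = [-116149/26753, -149076/26753, 287343/26753]
step 1: P' = (I − K·H)·P̄ = [1192844/80259 757394/80259 -2354282/80259; 757394/80259 890561/80259 -1512923/80259; -2354282/80259 -1512923/80259 4725848/80259]
step 2: x̄ = F·x = [331579/26753, -87972/26753, 386124/26753]
step 2: P̄ = F·P·Fᵀ + Q = [10679462/80259 1801117/80259 684601/80259; 1801117/80259 948572/80259 -970399/80259; 684601/80259 -970399/80259 5036024/80259]
step 2: y = z − H·x̄ = [-1076035/26753]
step 2: S = H·P̄·Hᵀ + R = [50572535/80259]
step 2: K = P̄·Hᵀ·S⁻¹ = [4408705/10114507; 526367/10114507; 376778/2974855]
step 2: x' = x̄ + K·y = [-51962874/10114507, -54430633/10114507, 5556286/594971]
step 2: P' = (I − K·H)·P̄ = [134989151/10114507 82413516/10114507 -15621741/594971; 82413516/10114507 102281701/10114507 -9664745/594971; -15621741/594971 -9664745/594971 156594188/2974855]

step 0: x' = [-508/163, -972/163, 1353/163], P' = [1984/163 1604/163 -3907/163; 1604/163 2213/163 -3253/163; -3907/163 -3253/163 7854/163]
step 1: x' = [-116149/26753, -149076/26753, 287343/26753], P' = [1192844/80259 757394/80259 -2354282/80259; 757394/80259 890561/80259 -1512923/80259; -2354282/80259 -1512923/80259 4725848/80259]
step 2: x' = [-51962874/10114507, -54430633/10114507, 5556286/594971], P' = [134989151/10114507 82413516/10114507 -15621741/594971; 82413516/10114507 102281701/10114507 -9664745/594971; -15621741/594971 -9664745/594971 156594188/2974855]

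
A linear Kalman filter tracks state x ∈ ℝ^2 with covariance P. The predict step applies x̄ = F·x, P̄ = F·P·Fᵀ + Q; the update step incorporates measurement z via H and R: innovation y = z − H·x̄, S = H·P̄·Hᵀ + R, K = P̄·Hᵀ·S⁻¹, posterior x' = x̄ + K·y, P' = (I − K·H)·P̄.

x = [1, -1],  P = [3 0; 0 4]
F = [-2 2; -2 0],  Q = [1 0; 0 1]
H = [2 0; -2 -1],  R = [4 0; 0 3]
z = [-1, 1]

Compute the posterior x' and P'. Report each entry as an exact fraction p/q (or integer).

x̄ = F·x = [-4, -2]
P̄ = F·P·Fᵀ + Q = [29 12; 12 13]
y = z − H·x̄ = [7, -9]
S = H·P̄·Hᵀ + R = [120 -140; -140 180]
K = P̄·Hᵀ·S⁻¹ = [8/25 -7/50; -43/100 -27/50]
x' = x̄ + K·y = [-1/2, -3/20]
P' = (I − K·H)·P̄ = [16/25 -43/50; -43/50 167/50]

x' = [-1/2, -3/20]
P' = [16/25 -43/50; -43/50 167/50]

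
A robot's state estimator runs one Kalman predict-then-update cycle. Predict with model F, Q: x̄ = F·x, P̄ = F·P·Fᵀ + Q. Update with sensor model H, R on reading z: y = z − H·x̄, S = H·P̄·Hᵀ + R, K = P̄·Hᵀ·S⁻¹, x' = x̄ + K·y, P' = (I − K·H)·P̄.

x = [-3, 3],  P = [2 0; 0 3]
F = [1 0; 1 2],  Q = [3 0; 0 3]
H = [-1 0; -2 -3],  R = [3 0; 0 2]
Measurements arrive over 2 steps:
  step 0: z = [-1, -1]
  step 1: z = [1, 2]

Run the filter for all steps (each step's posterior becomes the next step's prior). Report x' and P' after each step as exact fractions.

step 0: x' = [-287/334, 158/167], P' = [2217/1336 -723/668; -723/668 309/334]
step 1: x' = [-172016/146337, 8160/48779], P' = [78400/48779 -49950/48779; -49950/48779 42090/48779]

step 0: x̄ = F·x = [-3, 3]
step 0: P̄ = F·P·Fᵀ + Q = [5 2; 2 17]
step 0: y = z − H·x̄ = [-4, 2]
step 0: S = H·P̄·Hᵀ + R = [8 16; 16 199]
step 0: K = P̄·Hᵀ·S⁻¹ = [-739/1336 -6/167; 241/668 -51/167]
step 0: x' = x̄ + K·y = [-287/334, 158/167]
step 0: P' = (I − K·H)·P̄ = [2217/1336 -723/668; -723/668 309/334]
step 1: x̄ = F·x = [-287/334, 345/334]
step 1: P̄ = F·P·Fᵀ + Q = [6225/1336 -675/1336; -675/1336 5385/1336]
step 1: y = z − H·x̄ = [47/334, 1129/334]
step 1: S = H·P̄·Hᵀ + R = [10233/1336 10425/1336; 10425/1336 67937/1336]
step 1: K = P̄·Hᵀ·S⁻¹ = [-78400/146337 -3475/48779; 16650/48779 -13185/48779]
step 1: x' = x̄ + K·y = [-172016/146337, 8160/48779]
step 1: P' = (I − K·H)·P̄ = [78400/48779 -49950/48779; -49950/48779 42090/48779]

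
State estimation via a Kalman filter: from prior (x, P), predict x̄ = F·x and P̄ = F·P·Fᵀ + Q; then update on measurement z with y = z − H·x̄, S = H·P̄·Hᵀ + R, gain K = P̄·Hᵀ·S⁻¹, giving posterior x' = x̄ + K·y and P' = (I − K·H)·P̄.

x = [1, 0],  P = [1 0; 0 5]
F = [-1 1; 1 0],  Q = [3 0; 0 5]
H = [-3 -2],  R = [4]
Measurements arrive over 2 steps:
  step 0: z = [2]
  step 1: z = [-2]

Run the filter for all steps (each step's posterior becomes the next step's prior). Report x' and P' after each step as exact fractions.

step 0: x' = [-122/97, 88/97], P' = [248/97 -322/97; -322/97 501/97]
step 1: x' = [4362/2909, -3538/2909], P' = [11060/2909 -14634/2909; -14634/2909 21829/2909]

step 0: x̄ = F·x = [-1, 1]
step 0: P̄ = F·P·Fᵀ + Q = [9 -1; -1 6]
step 0: y = z − H·x̄ = [1]
step 0: S = H·P̄·Hᵀ + R = [97]
step 0: K = P̄·Hᵀ·S⁻¹ = [-25/97; -9/97]
step 0: x' = x̄ + K·y = [-122/97, 88/97]
step 0: P' = (I − K·H)·P̄ = [248/97 -322/97; -322/97 501/97]
step 1: x̄ = F·x = [210/97, -122/97]
step 1: P̄ = F·P·Fᵀ + Q = [1684/97 -570/97; -570/97 733/97]
step 1: y = z − H·x̄ = [192/97]
step 1: S = H·P̄·Hᵀ + R = [11636/97]
step 1: K = P̄·Hᵀ·S⁻¹ = [-978/2909; 61/2909]
step 1: x' = x̄ + K·y = [4362/2909, -3538/2909]
step 1: P' = (I − K·H)·P̄ = [11060/2909 -14634/2909; -14634/2909 21829/2909]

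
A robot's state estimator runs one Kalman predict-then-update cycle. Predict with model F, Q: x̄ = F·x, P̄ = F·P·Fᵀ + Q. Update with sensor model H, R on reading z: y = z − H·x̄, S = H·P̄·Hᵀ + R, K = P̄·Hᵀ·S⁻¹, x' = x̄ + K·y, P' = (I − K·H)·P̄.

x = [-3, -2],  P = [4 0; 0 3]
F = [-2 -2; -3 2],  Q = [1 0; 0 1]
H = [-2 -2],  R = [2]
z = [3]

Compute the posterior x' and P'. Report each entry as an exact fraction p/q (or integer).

x' = [17/5, -988/205]
P' = [63/5 -62/5; -62/5 2603/205]

x̄ = F·x = [10, 5]
P̄ = F·P·Fᵀ + Q = [29 12; 12 49]
y = z − H·x̄ = [33]
S = H·P̄·Hᵀ + R = [410]
K = P̄·Hᵀ·S⁻¹ = [-1/5; -61/205]
x' = x̄ + K·y = [17/5, -988/205]
P' = (I − K·H)·P̄ = [63/5 -62/5; -62/5 2603/205]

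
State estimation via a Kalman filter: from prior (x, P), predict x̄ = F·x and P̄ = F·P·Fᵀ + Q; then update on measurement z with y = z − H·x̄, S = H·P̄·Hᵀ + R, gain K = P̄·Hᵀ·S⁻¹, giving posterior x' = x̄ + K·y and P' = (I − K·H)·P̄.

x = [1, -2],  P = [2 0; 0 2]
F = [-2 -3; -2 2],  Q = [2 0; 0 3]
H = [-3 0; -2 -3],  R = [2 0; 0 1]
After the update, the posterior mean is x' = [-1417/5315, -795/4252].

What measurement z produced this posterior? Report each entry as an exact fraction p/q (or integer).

x̄ = F·x = [4, -6]
P̄ = F·P·Fᵀ + Q = [28 -4; -4 19]
S = H·P̄·Hᵀ + R = [254 132; 132 236]
K = P̄·Hᵀ·S⁻¹ = [-1752/5315 -11/5315; 465/2126 -1403/4252]
x' − x̄ = [-22677/5315, 24717/4252] = K·y
y = (KᵀK)⁻¹·Kᵀ·(x' − x̄) = [13, -9]
z = y + H·x̄ = [13, -9] + [-12, 10] = [1, 1]

z = [1, 1]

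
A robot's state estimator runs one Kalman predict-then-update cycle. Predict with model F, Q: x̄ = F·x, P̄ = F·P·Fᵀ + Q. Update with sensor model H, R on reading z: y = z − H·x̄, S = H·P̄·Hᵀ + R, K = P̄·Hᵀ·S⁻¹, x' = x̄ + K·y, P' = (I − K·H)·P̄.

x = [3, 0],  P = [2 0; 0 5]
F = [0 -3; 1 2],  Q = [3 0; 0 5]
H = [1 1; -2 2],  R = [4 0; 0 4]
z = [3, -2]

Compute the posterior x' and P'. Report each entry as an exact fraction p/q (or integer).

x̄ = F·x = [0, 3]
P̄ = F·P·Fᵀ + Q = [48 -30; -30 27]
y = z − H·x̄ = [0, -8]
S = H·P̄·Hᵀ + R = [19 -42; -42 544]
K = P̄·Hᵀ·S⁻¹ = [810/2143 -552/2143; 789/2143 510/2143]
x' = x̄ + K·y = [4416/2143, 2349/2143]
P' = (I − K·H)·P̄ = [2172/2143 1068/2143; 1068/2143 2088/2143]

x' = [4416/2143, 2349/2143]
P' = [2172/2143 1068/2143; 1068/2143 2088/2143]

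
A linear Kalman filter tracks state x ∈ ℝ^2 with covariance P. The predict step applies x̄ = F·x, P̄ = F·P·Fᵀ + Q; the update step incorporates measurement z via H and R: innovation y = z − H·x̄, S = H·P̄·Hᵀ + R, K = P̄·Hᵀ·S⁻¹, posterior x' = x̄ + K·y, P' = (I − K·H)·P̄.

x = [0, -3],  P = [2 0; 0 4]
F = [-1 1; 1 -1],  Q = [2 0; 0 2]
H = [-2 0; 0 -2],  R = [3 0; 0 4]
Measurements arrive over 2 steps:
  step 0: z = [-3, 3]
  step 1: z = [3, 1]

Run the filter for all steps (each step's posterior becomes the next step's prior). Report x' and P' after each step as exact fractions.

step 0: x̄ = F·x = [-3, 3]
step 0: P̄ = F·P·Fᵀ + Q = [8 -6; -6 8]
step 0: y = z − H·x̄ = [-9, 9]
step 0: S = H·P̄·Hᵀ + R = [35 -24; -24 36]
step 0: K = P̄·Hᵀ·S⁻¹ = [-8/19 1/19; 4/57 -68/171]
step 0: x' = x̄ + K·y = [24/19, -23/19]
step 0: P' = (I − K·H)·P̄ = [12/19 -2/19; -2/19 136/171]
step 1: x̄ = F·x = [-47/19, 47/19]
step 1: P̄ = F·P·Fᵀ + Q = [622/171 -280/171; -280/171 622/171]
step 1: y = z − H·x̄ = [-37/19, 113/19]
step 1: S = H·P̄·Hᵀ + R = [3001/171 -1120/171; -1120/171 3172/171]
step 1: K = P̄·Hᵀ·S⁻¹ = [-4852/12083 420/12083; 560/12083 -4541/12083]
step 1: x' = x̄ + K·y = [-17943/12083, 1792/12083]
step 1: P' = (I − K·H)·P̄ = [7278/12083 -840/12083; -840/12083 9082/12083]

step 0: x' = [24/19, -23/19], P' = [12/19 -2/19; -2/19 136/171]
step 1: x' = [-17943/12083, 1792/12083], P' = [7278/12083 -840/12083; -840/12083 9082/12083]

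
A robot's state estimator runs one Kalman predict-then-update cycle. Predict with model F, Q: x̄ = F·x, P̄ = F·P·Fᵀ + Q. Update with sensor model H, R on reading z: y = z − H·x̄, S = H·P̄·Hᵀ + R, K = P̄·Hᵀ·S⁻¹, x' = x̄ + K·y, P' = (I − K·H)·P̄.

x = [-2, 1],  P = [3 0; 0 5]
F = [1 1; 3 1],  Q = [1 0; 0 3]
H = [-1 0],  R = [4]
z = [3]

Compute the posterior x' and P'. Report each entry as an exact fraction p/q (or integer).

x̄ = F·x = [-1, -5]
P̄ = F·P·Fᵀ + Q = [9 14; 14 35]
y = z − H·x̄ = [2]
S = H·P̄·Hᵀ + R = [13]
K = P̄·Hᵀ·S⁻¹ = [-9/13; -14/13]
x' = x̄ + K·y = [-31/13, -93/13]
P' = (I − K·H)·P̄ = [36/13 56/13; 56/13 259/13]

x' = [-31/13, -93/13]
P' = [36/13 56/13; 56/13 259/13]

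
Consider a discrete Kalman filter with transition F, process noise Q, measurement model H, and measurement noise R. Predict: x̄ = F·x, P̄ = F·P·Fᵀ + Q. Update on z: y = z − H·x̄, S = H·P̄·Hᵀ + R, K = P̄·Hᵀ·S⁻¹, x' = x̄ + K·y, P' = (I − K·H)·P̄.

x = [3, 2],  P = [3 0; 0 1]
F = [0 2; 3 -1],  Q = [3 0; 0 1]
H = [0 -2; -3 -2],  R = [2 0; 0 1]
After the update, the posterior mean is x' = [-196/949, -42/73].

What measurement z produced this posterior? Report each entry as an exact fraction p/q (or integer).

z = [1, 2]

x̄ = F·x = [4, 7]
P̄ = F·P·Fᵀ + Q = [7 -2; -2 29]
S = H·P̄·Hᵀ + R = [118 104; 104 156]
K = P̄·Hᵀ·S⁻¹ = [23/73 -1211/3796; -35/73 -1/73]
x' − x̄ = [-3992/949, -553/73] = K·y
y = (KᵀK)⁻¹·Kᵀ·(x' − x̄) = [15, 28]
z = y + H·x̄ = [15, 28] + [-14, -26] = [1, 2]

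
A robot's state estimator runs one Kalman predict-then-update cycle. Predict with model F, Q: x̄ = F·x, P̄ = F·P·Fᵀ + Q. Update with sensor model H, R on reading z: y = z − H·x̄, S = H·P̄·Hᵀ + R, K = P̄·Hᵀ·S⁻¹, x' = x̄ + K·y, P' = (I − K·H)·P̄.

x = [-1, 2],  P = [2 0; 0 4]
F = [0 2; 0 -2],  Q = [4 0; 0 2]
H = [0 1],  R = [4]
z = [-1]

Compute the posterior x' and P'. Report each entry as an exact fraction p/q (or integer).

x̄ = F·x = [4, -4]
P̄ = F·P·Fᵀ + Q = [20 -16; -16 18]
y = z − H·x̄ = [3]
S = H·P̄·Hᵀ + R = [22]
K = P̄·Hᵀ·S⁻¹ = [-8/11; 9/11]
x' = x̄ + K·y = [20/11, -17/11]
P' = (I − K·H)·P̄ = [92/11 -32/11; -32/11 36/11]

x' = [20/11, -17/11]
P' = [92/11 -32/11; -32/11 36/11]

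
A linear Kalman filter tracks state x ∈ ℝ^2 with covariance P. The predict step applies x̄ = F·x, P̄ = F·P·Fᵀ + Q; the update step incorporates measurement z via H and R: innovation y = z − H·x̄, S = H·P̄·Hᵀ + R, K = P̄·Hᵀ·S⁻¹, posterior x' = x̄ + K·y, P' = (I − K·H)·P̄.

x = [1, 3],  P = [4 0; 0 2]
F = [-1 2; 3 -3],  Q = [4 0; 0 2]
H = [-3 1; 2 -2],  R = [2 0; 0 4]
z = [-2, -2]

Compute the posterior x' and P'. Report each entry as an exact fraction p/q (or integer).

x̄ = F·x = [5, -6]
P̄ = F·P·Fᵀ + Q = [16 -24; -24 56]
y = z − H·x̄ = [19, -24]
S = H·P̄·Hᵀ + R = [346 -400; -400 484]
K = P̄·Hᵀ·S⁻¹ = [-356/933 -140/933; -256/933 -520/933]
x' = x̄ + K·y = [1261/933, 2018/933]
P' = (I − K·H)·P̄ = [496/933 776/933; 776/933 1816/933]

x' = [1261/933, 2018/933]
P' = [496/933 776/933; 776/933 1816/933]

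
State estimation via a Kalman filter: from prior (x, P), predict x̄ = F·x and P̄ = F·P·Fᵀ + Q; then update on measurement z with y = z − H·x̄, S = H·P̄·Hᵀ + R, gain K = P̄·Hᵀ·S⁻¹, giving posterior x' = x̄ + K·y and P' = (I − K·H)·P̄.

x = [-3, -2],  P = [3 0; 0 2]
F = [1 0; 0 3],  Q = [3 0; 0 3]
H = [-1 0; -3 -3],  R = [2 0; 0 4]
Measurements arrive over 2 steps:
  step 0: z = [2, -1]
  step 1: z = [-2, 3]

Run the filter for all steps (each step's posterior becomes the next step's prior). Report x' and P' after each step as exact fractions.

step 0: x̄ = F·x = [-3, -6]
step 0: P̄ = F·P·Fᵀ + Q = [6 0; 0 21]
step 0: y = z − H·x̄ = [-1, -28]
step 0: S = H·P̄·Hᵀ + R = [8 18; 18 247]
step 0: K = P̄·Hᵀ·S⁻¹ = [-579/826 -9/413; 81/118 -18/59]
step 0: x' = x̄ + K·y = [-1395/826, 219/118]
step 0: P' = (I − K·H)·P̄ = [579/413 -81/59; -81/59 105/59]
step 1: x̄ = F·x = [-1395/826, 657/118]
step 1: P̄ = F·P·Fᵀ + Q = [1818/413 -243/59; -243/59 1122/59]
step 1: y = z − H·x̄ = [-3047/826, 6045/413]
step 1: S = H·P̄·Hᵀ + R = [2644/413 351/413; 351/413 58082/413]
step 1: K = P̄·Hᵀ·S⁻¹ = [-255375/371539 -702/371539; 254907/371539 -119619/371539]
step 1: x' = x̄ + K·y = [43470/53077, -88929/53077]
step 1: P' = (I − K·H)·P̄ = [510750/371539 -509814/371539; -509814/371539 669306/371539]

step 0: x' = [-1395/826, 219/118], P' = [579/413 -81/59; -81/59 105/59]
step 1: x' = [43470/53077, -88929/53077], P' = [510750/371539 -509814/371539; -509814/371539 669306/371539]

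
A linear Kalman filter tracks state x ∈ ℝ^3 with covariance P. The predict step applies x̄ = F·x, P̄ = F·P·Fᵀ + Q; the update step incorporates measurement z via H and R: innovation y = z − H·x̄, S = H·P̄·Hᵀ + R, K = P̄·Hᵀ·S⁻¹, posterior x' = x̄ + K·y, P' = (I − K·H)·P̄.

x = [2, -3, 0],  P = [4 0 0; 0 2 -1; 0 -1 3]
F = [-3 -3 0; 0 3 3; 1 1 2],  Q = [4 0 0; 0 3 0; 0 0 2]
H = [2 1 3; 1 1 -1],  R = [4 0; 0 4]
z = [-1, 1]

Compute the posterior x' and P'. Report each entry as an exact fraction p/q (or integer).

x̄ = F·x = [3, -9, -1]
P̄ = F·P·Fᵀ + Q = [58 -9 -12; -9 30 15; -12 15 16]
y = z − H·x̄ = [5, 6]
S = H·P̄·Hᵀ + R = [320 89; 89 84]
K = P̄·Hᵀ·S⁻¹ = [535/18959 13201/18959; 4254/18959 -3153/18959; 4433/18959 -7631/18959]
x' = x̄ + K·y = [138758/18959, -168279/18959, -42580/18959]
P' = (I − K·H)·P̄ = [256376/18959 -280332/18959 -76760/18959; -280332/18959 345210/18959 77490/18959; -76760/18959 77490/18959 31254/18959]

x' = [138758/18959, -168279/18959, -42580/18959]
P' = [256376/18959 -280332/18959 -76760/18959; -280332/18959 345210/18959 77490/18959; -76760/18959 77490/18959 31254/18959]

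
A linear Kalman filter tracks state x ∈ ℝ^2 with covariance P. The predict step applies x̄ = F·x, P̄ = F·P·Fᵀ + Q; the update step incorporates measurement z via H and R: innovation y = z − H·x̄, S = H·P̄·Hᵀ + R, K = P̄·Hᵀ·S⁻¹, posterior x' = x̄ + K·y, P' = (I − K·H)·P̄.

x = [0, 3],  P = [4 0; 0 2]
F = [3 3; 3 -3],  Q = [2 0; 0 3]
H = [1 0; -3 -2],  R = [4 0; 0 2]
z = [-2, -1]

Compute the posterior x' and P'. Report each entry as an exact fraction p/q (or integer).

x' = [563/1923, -69/1282]
P' = [5792/1923 -2862/641; -2862/641 4560/641]

x̄ = F·x = [9, -9]
P̄ = F·P·Fᵀ + Q = [56 18; 18 57]
y = z − H·x̄ = [-11, 8]
S = H·P̄·Hᵀ + R = [60 -204; -204 950]
K = P̄·Hᵀ·S⁻¹ = [1448/1923 -34/641; -1431/1282 -267/641]
x' = x̄ + K·y = [563/1923, -69/1282]
P' = (I − K·H)·P̄ = [5792/1923 -2862/641; -2862/641 4560/641]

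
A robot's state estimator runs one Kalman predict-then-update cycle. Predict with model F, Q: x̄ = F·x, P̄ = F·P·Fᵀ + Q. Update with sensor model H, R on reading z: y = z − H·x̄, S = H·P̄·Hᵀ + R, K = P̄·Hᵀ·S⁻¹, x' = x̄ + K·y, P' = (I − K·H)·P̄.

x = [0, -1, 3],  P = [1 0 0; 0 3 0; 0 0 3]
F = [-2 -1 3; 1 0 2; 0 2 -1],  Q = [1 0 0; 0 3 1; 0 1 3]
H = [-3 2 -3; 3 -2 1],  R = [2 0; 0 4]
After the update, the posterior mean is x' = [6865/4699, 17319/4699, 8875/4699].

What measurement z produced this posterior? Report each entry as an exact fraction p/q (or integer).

x̄ = F·x = [10, 6, -5]
P̄ = F·P·Fᵀ + Q = [35 16 -15; 16 16 -5; -15 -5 18]
S = H·P̄·Hᵀ + R = [141 -101; -101 139]
K = P̄·Hᵀ·S⁻¹ = [983/4699 2675/4699; 486/4699 725/4699; -2179/4699 -2158/4699]
x' − x̄ = [-40125/4699, -10875/4699, 32370/4699] = K·y
y = (KᵀK)⁻¹·Kᵀ·(x' − x̄) = [0, -15]
z = y + H·x̄ = [0, -15] + [-3, 13] = [-3, -2]

z = [-3, -2]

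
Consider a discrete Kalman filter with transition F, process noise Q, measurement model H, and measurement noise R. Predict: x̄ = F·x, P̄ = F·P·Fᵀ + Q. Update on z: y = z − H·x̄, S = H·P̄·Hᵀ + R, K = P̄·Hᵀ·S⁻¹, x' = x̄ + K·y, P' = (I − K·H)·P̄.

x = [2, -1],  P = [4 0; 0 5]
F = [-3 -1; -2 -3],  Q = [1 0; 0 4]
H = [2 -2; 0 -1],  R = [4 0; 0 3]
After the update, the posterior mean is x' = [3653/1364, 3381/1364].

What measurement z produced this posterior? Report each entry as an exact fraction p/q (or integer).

z = [1, -3]

x̄ = F·x = [-5, -1]
P̄ = F·P·Fᵀ + Q = [42 39; 39 65]
S = H·P̄·Hᵀ + R = [120 52; 52 68]
K = P̄·Hᵀ·S⁻¹ = [609/1364 -312/341; -39/1364 -637/682]
x' − x̄ = [10473/1364, 4745/1364] = K·y
y = (KᵀK)⁻¹·Kᵀ·(x' − x̄) = [9, -4]
z = y + H·x̄ = [9, -4] + [-8, 1] = [1, -3]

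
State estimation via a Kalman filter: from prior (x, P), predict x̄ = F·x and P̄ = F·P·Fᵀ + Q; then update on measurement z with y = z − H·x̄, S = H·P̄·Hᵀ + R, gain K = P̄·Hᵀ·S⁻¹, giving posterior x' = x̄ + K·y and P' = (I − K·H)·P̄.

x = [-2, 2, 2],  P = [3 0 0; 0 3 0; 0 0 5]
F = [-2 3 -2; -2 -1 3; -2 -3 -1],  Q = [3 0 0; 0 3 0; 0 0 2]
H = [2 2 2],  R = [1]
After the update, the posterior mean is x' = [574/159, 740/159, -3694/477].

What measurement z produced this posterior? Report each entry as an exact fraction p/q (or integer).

x̄ = F·x = [6, 8, -4]
P̄ = F·P·Fᵀ + Q = [62 -27 -5; -27 63 6; -5 6 46]
S = H·P̄·Hᵀ + R = [477]
K = P̄·Hᵀ·S⁻¹ = [20/159; 28/159; 94/477]
x' − x̄ = [-380/159, -532/159, -1786/477] = K·y
y = (KᵀK)⁻¹·Kᵀ·(x' − x̄) = [-19]
z = y + H·x̄ = [-19] + [20] = [1]

z = [1]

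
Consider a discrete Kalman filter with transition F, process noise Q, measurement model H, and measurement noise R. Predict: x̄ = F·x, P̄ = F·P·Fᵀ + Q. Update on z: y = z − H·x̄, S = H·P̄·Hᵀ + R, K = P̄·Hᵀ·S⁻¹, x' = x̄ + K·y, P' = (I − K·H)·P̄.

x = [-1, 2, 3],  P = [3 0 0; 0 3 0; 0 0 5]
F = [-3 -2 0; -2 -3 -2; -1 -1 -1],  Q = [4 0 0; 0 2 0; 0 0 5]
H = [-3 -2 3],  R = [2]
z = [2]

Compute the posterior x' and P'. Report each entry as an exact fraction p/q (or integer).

x̄ = F·x = [-1, -10, -4]
P̄ = F·P·Fᵀ + Q = [43 36 15; 36 61 25; 15 25 16]
y = z − H·x̄ = [-9]
S = H·P̄·Hᵀ + R = [639]
K = P̄·Hᵀ·S⁻¹ = [-52/213; -155/639; -47/639]
x' = x̄ + K·y = [85/71, -555/71, -237/71]
P' = (I − K·H)·P̄ = [349/71 -392/213 751/213; -392/213 14954/639 8690/639; 751/213 8690/639 8015/639]

x' = [85/71, -555/71, -237/71]
P' = [349/71 -392/213 751/213; -392/213 14954/639 8690/639; 751/213 8690/639 8015/639]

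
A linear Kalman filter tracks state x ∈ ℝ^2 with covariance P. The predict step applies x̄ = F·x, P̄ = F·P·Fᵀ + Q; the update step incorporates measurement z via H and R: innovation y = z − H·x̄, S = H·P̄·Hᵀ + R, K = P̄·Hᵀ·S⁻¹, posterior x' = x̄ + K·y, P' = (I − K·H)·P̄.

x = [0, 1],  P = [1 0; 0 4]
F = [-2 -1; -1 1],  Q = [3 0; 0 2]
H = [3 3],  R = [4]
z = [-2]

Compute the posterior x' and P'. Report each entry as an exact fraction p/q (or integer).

x' = [-92/65, 10/13]
P' = [701/130 -133/26; -133/26 137/26]

x̄ = F·x = [-1, 1]
P̄ = F·P·Fᵀ + Q = [11 -2; -2 7]
y = z − H·x̄ = [-2]
S = H·P̄·Hᵀ + R = [130]
K = P̄·Hᵀ·S⁻¹ = [27/130; 3/26]
x' = x̄ + K·y = [-92/65, 10/13]
P' = (I − K·H)·P̄ = [701/130 -133/26; -133/26 137/26]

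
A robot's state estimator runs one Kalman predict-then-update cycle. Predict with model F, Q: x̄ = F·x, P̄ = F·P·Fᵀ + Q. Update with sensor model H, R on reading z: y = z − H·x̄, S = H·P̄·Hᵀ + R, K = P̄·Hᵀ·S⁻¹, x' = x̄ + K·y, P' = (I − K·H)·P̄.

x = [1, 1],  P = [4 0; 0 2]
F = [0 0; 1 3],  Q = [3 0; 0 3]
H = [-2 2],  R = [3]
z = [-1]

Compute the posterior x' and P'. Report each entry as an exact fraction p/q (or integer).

x' = [54/115, 2/23]
P' = [309/115 60/23; 60/23 75/23]

x̄ = F·x = [0, 4]
P̄ = F·P·Fᵀ + Q = [3 0; 0 25]
y = z − H·x̄ = [-9]
S = H·P̄·Hᵀ + R = [115]
K = P̄·Hᵀ·S⁻¹ = [-6/115; 10/23]
x' = x̄ + K·y = [54/115, 2/23]
P' = (I − K·H)·P̄ = [309/115 60/23; 60/23 75/23]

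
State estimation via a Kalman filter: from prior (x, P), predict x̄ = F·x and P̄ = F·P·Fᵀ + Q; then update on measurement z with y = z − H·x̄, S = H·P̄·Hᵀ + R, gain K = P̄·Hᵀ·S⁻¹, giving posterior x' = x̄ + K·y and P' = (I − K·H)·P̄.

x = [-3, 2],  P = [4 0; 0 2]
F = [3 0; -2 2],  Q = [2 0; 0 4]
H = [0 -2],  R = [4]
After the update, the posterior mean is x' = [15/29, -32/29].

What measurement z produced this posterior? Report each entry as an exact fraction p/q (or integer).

x̄ = F·x = [-9, 10]
P̄ = F·P·Fᵀ + Q = [38 -24; -24 28]
S = H·P̄·Hᵀ + R = [116]
K = P̄·Hᵀ·S⁻¹ = [12/29; -14/29]
x' − x̄ = [276/29, -322/29] = K·y
y = (KᵀK)⁻¹·Kᵀ·(x' − x̄) = [23]
z = y + H·x̄ = [23] + [-20] = [3]

z = [3]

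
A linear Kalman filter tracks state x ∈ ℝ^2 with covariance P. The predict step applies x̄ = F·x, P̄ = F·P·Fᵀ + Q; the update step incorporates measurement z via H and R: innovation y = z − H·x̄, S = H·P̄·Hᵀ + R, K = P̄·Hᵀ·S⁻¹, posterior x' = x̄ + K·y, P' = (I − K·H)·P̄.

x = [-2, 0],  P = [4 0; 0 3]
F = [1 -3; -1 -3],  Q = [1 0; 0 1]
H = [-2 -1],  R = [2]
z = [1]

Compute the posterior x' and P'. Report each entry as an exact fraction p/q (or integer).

x̄ = F·x = [-2, 2]
P̄ = F·P·Fᵀ + Q = [32 23; 23 32]
y = z − H·x̄ = [-1]
S = H·P̄·Hᵀ + R = [254]
K = P̄·Hᵀ·S⁻¹ = [-87/254; -39/127]
x' = x̄ + K·y = [-421/254, 293/127]
P' = (I − K·H)·P̄ = [559/254 -472/127; -472/127 1022/127]

x' = [-421/254, 293/127]
P' = [559/254 -472/127; -472/127 1022/127]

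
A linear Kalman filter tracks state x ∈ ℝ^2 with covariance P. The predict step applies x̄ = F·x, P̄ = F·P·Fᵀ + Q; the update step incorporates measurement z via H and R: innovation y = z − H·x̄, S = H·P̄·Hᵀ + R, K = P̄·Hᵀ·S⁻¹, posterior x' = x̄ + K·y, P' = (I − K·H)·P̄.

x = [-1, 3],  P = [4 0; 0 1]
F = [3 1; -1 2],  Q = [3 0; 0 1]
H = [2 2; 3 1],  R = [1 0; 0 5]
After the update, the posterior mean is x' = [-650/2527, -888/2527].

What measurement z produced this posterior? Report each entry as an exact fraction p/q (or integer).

x̄ = F·x = [0, 7]
P̄ = F·P·Fᵀ + Q = [40 -10; -10 9]
S = H·P̄·Hᵀ + R = [117 178; 178 314]
K = P̄·Hᵀ·S⁻¹ = [-370/2527 1095/2527; 1555/2527 -2101/5054]
x' − x̄ = [-650/2527, -18577/2527] = K·y
y = (KᵀK)⁻¹·Kᵀ·(x' − x̄) = [-16, -6]
z = y + H·x̄ = [-16, -6] + [14, 7] = [-2, 1]

z = [-2, 1]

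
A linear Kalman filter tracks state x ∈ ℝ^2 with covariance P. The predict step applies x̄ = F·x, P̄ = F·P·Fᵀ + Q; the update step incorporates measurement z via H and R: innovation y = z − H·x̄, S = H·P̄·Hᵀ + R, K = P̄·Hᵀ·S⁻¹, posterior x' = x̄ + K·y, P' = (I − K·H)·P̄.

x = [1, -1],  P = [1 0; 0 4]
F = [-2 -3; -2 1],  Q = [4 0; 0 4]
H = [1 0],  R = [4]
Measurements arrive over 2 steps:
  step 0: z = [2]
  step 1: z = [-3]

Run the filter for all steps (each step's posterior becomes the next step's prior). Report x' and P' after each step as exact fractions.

step 0: x' = [23/12, -19/6], P' = [11/3 -2/3; -2/3 32/3]
step 1: x' = [-223/83, -451/83], P' = [320/83 -60/83; -60/83 2356/83]

step 0: x̄ = F·x = [1, -3]
step 0: P̄ = F·P·Fᵀ + Q = [44 -8; -8 12]
step 0: y = z − H·x̄ = [1]
step 0: S = H·P̄·Hᵀ + R = [48]
step 0: K = P̄·Hᵀ·S⁻¹ = [11/12; -1/6]
step 0: x' = x̄ + K·y = [23/12, -19/6]
step 0: P' = (I − K·H)·P̄ = [11/3 -2/3; -2/3 32/3]
step 1: x̄ = F·x = [17/3, -7]
step 1: P̄ = F·P·Fᵀ + Q = [320/3 -20; -20 32]
step 1: y = z − H·x̄ = [-26/3]
step 1: S = H·P̄·Hᵀ + R = [332/3]
step 1: K = P̄·Hᵀ·S⁻¹ = [80/83; -15/83]
step 1: x' = x̄ + K·y = [-223/83, -451/83]
step 1: P' = (I − K·H)·P̄ = [320/83 -60/83; -60/83 2356/83]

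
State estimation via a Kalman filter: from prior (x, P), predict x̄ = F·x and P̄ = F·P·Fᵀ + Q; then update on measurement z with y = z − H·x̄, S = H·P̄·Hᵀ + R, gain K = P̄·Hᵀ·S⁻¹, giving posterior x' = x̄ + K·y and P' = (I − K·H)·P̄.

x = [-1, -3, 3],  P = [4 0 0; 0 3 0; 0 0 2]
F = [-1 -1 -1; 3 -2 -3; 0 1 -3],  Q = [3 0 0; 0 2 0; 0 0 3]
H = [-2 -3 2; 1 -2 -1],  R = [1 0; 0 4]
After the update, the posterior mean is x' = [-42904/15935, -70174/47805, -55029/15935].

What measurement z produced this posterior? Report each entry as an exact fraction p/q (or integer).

x̄ = F·x = [1, -6, -12]
P̄ = F·P·Fᵀ + Q = [12 0 3; 0 68 12; 3 12 24]
S = H·P̄·Hᵀ + R = [589 336; 336 354]
K = P̄·Hᵀ·S⁻¹ = [-1566/15935 3783/31870; -2332/15935 -13346/47805; 2874/15935 -9507/31870]
x' − x̄ = [-58839/15935, 216656/47805, 136191/15935] = K·y
y = (KᵀK)⁻¹·Kᵀ·(x' − x̄) = [11, -22]
z = y + H·x̄ = [11, -22] + [-8, 25] = [3, 3]

z = [3, 3]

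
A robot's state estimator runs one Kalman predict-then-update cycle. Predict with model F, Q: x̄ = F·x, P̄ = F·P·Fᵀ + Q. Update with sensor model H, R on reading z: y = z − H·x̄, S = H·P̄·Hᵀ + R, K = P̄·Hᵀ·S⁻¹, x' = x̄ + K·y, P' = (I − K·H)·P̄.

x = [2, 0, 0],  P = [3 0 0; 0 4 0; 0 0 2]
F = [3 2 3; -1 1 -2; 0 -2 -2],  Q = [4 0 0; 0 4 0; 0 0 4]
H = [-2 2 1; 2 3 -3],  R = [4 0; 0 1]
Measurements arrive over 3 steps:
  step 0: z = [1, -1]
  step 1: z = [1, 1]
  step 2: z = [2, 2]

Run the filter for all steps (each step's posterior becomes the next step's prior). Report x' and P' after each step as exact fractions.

step 0: x̄ = F·x = [6, -2, 0]
step 0: P̄ = F·P·Fᵀ + Q = [65 -13 -28; -13 19 0; -28 0 28]
step 0: y = z − H·x̄ = [17, -7]
step 0: S = H·P̄·Hᵀ + R = [584 -428; -428 864]
step 0: K = P̄·Hᵀ·S⁻¹ = [-21019/80348 2931/40174; 17141/80348 5687/40174; 791/20087 -2863/20087]
step 0: x' = x̄ + K·y = [83731/80348, 51083/80348, 33488/20087]
step 0: P' = (I − K·H)·P̄ = [164637/40174 59485/40174 84133/20087; 59485/40174 38497/40174 38129/20087; 84133/20087 38129/20087 95172/20087]
step 1: x̄ = F·x = [755215/80348, -75138/20087, -185035/40174]
step 1: P̄ = F·P·Fᵀ + Q = [8167217/40174 -1545074/20087 -1712569/20087; -1545074/20087 687134/20087 646200/20087; -1712569/20087 646200/20087 843062/20087]
step 1: y = z − H·x̄ = [640488/20087, -409659/20087]
step 1: S = H·P̄·Hᵀ + R = [41802048/20087 -27289820/20087; -27289820/20087 20504625/20087]
step 1: K = P̄·Hᵀ·S⁻¹ = [-146109553/559571080 52671721/699463850; 14818618/69946385 47999486/349731925; 5513059/139892770 -50149706/349731925]
step 1: x' = x̄ + K·y = [-646469449/1398927700, 75379908/349731925, -297149861/699463850]
step 1: P' = (I − K·H)·P̄ = [3076549453/1398927700 223007074/349731925 726986696/349731925; 223007074/349731925 203238318/349731925 335909872/349731925; 726986696/349731925 335909872/349731925 837284238/349731925]
step 2: x̄ = F·x = [-3119268249/1398927700, 85463541/55957108, 29278009/69946385]
step 2: P̄ = F·P·Fᵀ + Q = [145849757053/1398927700 -2172867831/55957108 -2979144008/69946385; -2172867831/55957108 1094197357/55957108 220578704/13989277; -2979144008/69946385 220578704/13989277 329931876/13989277]
step 2: y = z − H·x̄ = [-2074854582/349731925, 4383306863/1398927700]
step 2: S = H·P̄·Hᵀ + R = [373136057688/349731925 -238110562098/349731925; -238110562098/349731925 794023595057/1398927700]
step 2: K = P̄·Hᵀ·S⁻¹ = [-4308780098053/16558462323278 621884907463/8279231161639; 10522290931733/49675386969834 1136484480483/8279231161639; 661366974331/16558462323278 -1187939520772/8279231161639]
step 2: x' = x̄ + K·y = [-173523147107/385080519146, 134921526579/192540259573, -51594267675/192540259573]
step 2: P' = (I − K·H)·P̄ = [18189101858477/8279231161639 5280623528117/8279231161639 17199396464614/8279231161639; 5280623528117/8279231161639 14434520152139/24837693484917 7953094242630/8279231161639; 17199396464614/8279231161639 7953094242630/8279231161639 19815338392630/8279231161639]

step 0: x' = [83731/80348, 51083/80348, 33488/20087], P' = [164637/40174 59485/40174 84133/20087; 59485/40174 38497/40174 38129/20087; 84133/20087 38129/20087 95172/20087]
step 1: x' = [-646469449/1398927700, 75379908/349731925, -297149861/699463850], P' = [3076549453/1398927700 223007074/349731925 726986696/349731925; 223007074/349731925 203238318/349731925 335909872/349731925; 726986696/349731925 335909872/349731925 837284238/349731925]
step 2: x' = [-173523147107/385080519146, 134921526579/192540259573, -51594267675/192540259573], P' = [18189101858477/8279231161639 5280623528117/8279231161639 17199396464614/8279231161639; 5280623528117/8279231161639 14434520152139/24837693484917 7953094242630/8279231161639; 17199396464614/8279231161639 7953094242630/8279231161639 19815338392630/8279231161639]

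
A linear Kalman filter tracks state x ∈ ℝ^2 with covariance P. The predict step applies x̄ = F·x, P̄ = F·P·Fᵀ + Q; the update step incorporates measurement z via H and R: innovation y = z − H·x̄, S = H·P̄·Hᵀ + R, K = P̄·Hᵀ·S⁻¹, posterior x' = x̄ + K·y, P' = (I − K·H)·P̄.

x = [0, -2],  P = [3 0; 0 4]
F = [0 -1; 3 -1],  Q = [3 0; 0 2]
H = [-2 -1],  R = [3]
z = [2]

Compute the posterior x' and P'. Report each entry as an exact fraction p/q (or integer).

x̄ = F·x = [2, 2]
P̄ = F·P·Fᵀ + Q = [7 4; 4 33]
y = z − H·x̄ = [8]
S = H·P̄·Hᵀ + R = [80]
K = P̄·Hᵀ·S⁻¹ = [-9/40; -41/80]
x' = x̄ + K·y = [1/5, -21/10]
P' = (I − K·H)·P̄ = [59/20 -209/40; -209/40 959/80]

x' = [1/5, -21/10]
P' = [59/20 -209/40; -209/40 959/80]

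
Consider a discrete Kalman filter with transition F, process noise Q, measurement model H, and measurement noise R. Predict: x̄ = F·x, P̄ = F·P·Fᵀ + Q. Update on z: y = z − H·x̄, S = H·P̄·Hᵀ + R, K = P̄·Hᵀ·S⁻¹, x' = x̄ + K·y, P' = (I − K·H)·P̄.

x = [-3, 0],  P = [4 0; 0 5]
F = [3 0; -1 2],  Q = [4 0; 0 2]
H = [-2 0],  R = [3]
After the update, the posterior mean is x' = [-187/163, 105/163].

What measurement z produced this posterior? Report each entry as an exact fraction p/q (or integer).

z = [2]

x̄ = F·x = [-9, 3]
P̄ = F·P·Fᵀ + Q = [40 -12; -12 26]
S = H·P̄·Hᵀ + R = [163]
K = P̄·Hᵀ·S⁻¹ = [-80/163; 24/163]
x' − x̄ = [1280/163, -384/163] = K·y
y = (KᵀK)⁻¹·Kᵀ·(x' − x̄) = [-16]
z = y + H·x̄ = [-16] + [18] = [2]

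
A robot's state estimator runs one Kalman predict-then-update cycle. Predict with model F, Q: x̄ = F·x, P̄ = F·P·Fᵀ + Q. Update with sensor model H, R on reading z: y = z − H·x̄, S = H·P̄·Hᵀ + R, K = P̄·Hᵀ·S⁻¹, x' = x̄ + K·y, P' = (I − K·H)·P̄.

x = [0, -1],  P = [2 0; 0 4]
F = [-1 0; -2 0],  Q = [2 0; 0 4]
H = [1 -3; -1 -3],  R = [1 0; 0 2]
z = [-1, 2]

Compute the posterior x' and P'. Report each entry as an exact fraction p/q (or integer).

x' = [-872/733, -104/733]
P' = [436/733 52/733; 52/733 60/733]

x̄ = F·x = [0, 0]
P̄ = F·P·Fᵀ + Q = [4 4; 4 12]
y = z − H·x̄ = [-1, 2]
S = H·P̄·Hᵀ + R = [89 104; 104 138]
K = P̄·Hᵀ·S⁻¹ = [280/733 -296/733; -128/733 -116/733]
x' = x̄ + K·y = [-872/733, -104/733]
P' = (I − K·H)·P̄ = [436/733 52/733; 52/733 60/733]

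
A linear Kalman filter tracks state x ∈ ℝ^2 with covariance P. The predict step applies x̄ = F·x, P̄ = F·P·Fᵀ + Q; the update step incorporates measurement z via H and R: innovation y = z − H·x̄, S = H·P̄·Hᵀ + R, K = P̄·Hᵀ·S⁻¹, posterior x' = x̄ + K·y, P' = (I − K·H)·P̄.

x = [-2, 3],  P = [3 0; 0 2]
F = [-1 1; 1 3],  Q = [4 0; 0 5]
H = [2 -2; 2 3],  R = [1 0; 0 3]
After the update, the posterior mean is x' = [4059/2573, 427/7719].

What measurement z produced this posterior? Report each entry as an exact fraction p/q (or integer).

z = [3, 3]

x̄ = F·x = [5, 7]
P̄ = F·P·Fᵀ + Q = [9 3; 3 26]
S = H·P̄·Hᵀ + R = [117 -114; -114 309]
K = P̄·Hᵀ·S⁻¹ = [754/2573 503/2573; -1546/7719 1528/7719]
x' − x̄ = [-8806/2573, -53606/7719] = K·y
y = (KᵀK)⁻¹·Kᵀ·(x' − x̄) = [7, -28]
z = y + H·x̄ = [7, -28] + [-4, 31] = [3, 3]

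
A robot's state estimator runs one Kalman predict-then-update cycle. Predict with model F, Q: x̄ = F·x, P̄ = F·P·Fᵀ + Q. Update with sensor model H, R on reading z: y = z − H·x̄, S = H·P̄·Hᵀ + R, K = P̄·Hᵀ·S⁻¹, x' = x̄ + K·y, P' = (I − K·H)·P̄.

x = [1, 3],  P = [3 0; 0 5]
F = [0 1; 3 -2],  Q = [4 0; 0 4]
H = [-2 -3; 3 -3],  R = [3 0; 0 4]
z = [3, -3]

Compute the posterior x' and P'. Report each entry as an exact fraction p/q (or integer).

x̄ = F·x = [3, -3]
P̄ = F·P·Fᵀ + Q = [9 -10; -10 51]
y = z − H·x̄ = [0, -21]
S = H·P̄·Hᵀ + R = [378 435; 435 724]
K = P̄·Hᵀ·S⁻¹ = [-5369/28149 1814/9383; -1517/7677 -343/2559]
x' = x̄ + K·y = [-9945/9383, -158/853]
P' = (I − K·H)·P̄ = [2525/9383 29/2559; 29/2559 1459/7677]

x' = [-9945/9383, -158/853]
P' = [2525/9383 29/2559; 29/2559 1459/7677]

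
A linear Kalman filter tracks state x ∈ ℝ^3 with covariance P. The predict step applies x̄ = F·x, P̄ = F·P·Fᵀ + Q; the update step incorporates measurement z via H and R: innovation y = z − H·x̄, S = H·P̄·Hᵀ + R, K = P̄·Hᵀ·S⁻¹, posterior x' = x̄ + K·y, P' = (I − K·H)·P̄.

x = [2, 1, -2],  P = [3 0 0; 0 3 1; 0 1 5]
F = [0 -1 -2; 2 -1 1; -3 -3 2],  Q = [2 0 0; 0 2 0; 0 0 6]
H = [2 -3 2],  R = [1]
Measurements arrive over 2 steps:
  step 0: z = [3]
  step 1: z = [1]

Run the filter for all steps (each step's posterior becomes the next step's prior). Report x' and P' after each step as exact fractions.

step 0: x' = [3511/633, -1447/633, -4745/633], P' = [14513/633 1162/633 -12739/633; 1162/633 6260/633 8188/633; -12739/633 8188/633 25088/633]
step 1: x' = [34044571/1972319, 5520172/1972319, -24788801/1972319], P' = [438177322/1972319 39924408/1972319 -378291204/1972319; 39924408/1972319 6567826/1972319 -30163081/1972319; -378291204/1972319 -30163081/1972319 333404380/1972319]

step 0: x̄ = F·x = [3, 1, -13]
step 0: P̄ = F·P·Fᵀ + Q = [29 -6 -7; -6 20 -4; -7 -4 68]
step 0: y = z − H·x̄ = [26]
step 0: S = H·P̄·Hᵀ + R = [633]
step 0: K = P̄·Hᵀ·S⁻¹ = [62/633; -80/633; 134/633]
step 0: x' = x̄ + K·y = [3511/633, -1447/633, -4745/633]
step 0: P' = (I − K·H)·P̄ = [14513/633 1162/633 -12739/633; 1162/633 6260/633 8188/633; -12739/633 8188/633 25088/633]
step 1: x̄ = F·x = [10937/633, 3724/633, -15682/633]
step 1: P̄ = F·P·Fᵀ + Q = [140630/633 12904/633 -121768/633; 12904/633 18686/633 -75287/633; -121768/633 -75287/633 366635/633]
step 1: y = z − H·x̄ = [21295/633]
step 1: S = H·P̄·Hᵀ + R = [1972319/633]
step 1: K = P̄·Hᵀ·S⁻¹ = [-988/1972319; -180824/1972319; 715595/1972319]
step 1: x' = x̄ + K·y = [34044571/1972319, 5520172/1972319, -24788801/1972319]
step 1: P' = (I − K·H)·P̄ = [438177322/1972319 39924408/1972319 -378291204/1972319; 39924408/1972319 6567826/1972319 -30163081/1972319; -378291204/1972319 -30163081/1972319 333404380/1972319]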